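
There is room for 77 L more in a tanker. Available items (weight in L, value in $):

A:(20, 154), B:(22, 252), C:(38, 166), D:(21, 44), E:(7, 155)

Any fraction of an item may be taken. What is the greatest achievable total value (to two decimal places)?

683.32

Greedy by value/weight ratio, highest first.
Order: E (155/7=22.14) > B (252/22=11.45) > A (154/20=7.70) > C (166/38=4.37) > D (44/21=2.10)
Fill: take E (7 @ 155) → take B (22 @ 252) → take A (20 @ 154) → take 28/38 of C → 122.32; 77/77 used.
Total value = 683.32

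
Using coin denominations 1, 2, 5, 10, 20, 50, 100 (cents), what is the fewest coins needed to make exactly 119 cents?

Use the largest denomination that fits, subtract, and repeat.
119 − 1×100→19 − 1×10→9 − 1×5→4 − 2×2→0
Total coins = 1 + 1 + 1 + 2 = 5

5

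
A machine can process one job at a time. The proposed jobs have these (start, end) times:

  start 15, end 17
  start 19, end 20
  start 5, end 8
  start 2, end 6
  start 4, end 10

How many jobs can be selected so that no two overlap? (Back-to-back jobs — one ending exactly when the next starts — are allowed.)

3

Order by finish time; keep every interval that doesn't clash with the previous kept one.
Sorted by end: (2,6)  (5,8)  (4,10)  (15,17)  (19,20)
take (2,6); skip (5,8); take (15,17); take (19,20).
Selected 3 jobs.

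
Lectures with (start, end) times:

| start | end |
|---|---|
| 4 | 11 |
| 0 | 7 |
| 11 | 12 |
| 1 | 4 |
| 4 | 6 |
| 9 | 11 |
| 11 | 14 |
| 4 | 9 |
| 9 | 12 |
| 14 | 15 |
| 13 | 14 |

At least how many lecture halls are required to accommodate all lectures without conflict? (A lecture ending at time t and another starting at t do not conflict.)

4

The answer is the maximum number of intervals overlapping at any instant.
starts: [0, 1, 4, 4, 4, 9, 9, 11, 11, 13, 14]
ends:   [4, 6, 7, 9, 11, 11, 12, 12, 14, 14, 15]
s0→1 s1→2 e4→1 s4→2 s4→3 s4→4  — peak 4.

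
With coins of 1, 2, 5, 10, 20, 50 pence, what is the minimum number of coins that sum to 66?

4

66 − 1×50→16 − 1×10→6 − 1×5→1 − 1×1→0
Total coins = 1 + 1 + 1 + 1 = 4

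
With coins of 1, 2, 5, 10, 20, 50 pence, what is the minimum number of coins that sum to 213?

Use the largest denomination that fits, subtract, and repeat.
213 = 4×50 + 1×10 + 1×2 + 1×1
Total coins = 4 + 1 + 1 + 1 = 7

7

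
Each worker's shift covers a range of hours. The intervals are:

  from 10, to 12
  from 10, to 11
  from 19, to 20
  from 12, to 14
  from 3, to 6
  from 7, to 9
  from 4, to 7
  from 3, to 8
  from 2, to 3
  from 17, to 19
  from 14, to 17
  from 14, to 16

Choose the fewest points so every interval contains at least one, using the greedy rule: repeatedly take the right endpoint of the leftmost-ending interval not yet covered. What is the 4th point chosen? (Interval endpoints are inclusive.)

14

Process intervals by earliest right end; each time one isn't hit yet, stab at its right endpoint.
By right end: [2,3]  [3,6]  [4,7]  [3,8]  [7,9]  [10,11]  [10,12]  [12,14]  [14,16]  [14,17]  [17,19]  [19,20]
[2,3] uncovered → point at 3; [4,7] uncovered → point at 7; [10,11] uncovered → point at 11; [12,14] uncovered → point at 14; [17,19] uncovered → point at 19.
Points: 3, 7, 11, 14, 19 (5 total).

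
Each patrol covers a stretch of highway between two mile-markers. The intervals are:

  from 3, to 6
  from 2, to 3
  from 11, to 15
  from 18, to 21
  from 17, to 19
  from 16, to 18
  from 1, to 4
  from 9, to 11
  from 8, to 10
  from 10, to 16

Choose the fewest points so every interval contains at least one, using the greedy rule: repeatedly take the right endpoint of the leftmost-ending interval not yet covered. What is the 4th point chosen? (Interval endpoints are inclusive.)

18

By right end: [2,3]  [1,4]  [3,6]  [8,10]  [9,11]  [11,15]  [10,16]  [16,18]  [17,19]  [18,21]
[2,3] uncovered → point at 3; [8,10] uncovered → point at 10; [11,15] uncovered → point at 15; [16,18] uncovered → point at 18.
Points: 3, 10, 15, 18 (4 total).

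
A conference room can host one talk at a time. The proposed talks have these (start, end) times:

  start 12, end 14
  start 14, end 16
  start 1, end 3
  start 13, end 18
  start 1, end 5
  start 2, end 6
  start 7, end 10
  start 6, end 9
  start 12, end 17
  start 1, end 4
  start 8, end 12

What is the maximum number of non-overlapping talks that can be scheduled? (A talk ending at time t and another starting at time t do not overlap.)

By end time: (1,3), (1,4), (1,5), (2,6), (6,9), (7,10), (8,12), (12,14), (14,16), (12,17), (13,18).
Pick (1,3); next start ≥ 3 → (6,9); next start ≥ 9 → (12,14); next start ≥ 14 → (14,16).
Selected 4 talks.

4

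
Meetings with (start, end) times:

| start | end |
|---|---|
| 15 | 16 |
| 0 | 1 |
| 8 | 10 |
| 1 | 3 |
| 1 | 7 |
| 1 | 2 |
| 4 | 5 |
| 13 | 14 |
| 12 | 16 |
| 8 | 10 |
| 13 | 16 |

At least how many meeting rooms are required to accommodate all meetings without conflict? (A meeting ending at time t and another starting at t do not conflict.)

3

Events (time:±→running): 0:+→1 1:-→0 1:+→1 1:+→2 1:+→3 … peak 3.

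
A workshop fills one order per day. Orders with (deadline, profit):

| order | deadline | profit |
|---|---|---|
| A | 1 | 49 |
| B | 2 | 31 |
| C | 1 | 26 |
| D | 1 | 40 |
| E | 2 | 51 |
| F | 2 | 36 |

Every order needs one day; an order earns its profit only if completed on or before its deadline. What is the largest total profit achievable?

100

Sort by profit descending; place each in the latest free slot ≤ its deadline.
By profit: E(d2,51), A(d1,49), D(d1,40), F(d2,36), B(d2,31), C(d1,26)
E→slot 2; A→slot 1; D skipped; F skipped; B skipped; C skipped.
Profit = 49 + 51 = 100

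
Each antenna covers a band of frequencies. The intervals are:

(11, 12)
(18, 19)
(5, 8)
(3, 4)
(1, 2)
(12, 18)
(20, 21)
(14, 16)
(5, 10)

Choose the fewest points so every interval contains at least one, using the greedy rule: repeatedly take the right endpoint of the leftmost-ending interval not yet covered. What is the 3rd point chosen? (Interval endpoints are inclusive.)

8

Sort by right endpoint; whenever an interval is uncovered, place a point at its right end.
Sorted: [1,2] [3,4] [5,8] [5,10] [11,12] [14,16] [12,18] [18,19] [20,21]
{[1,2]} hit by 2; {[3,4]} hit by 4; {[5,8],[5,10]} hit by 8; {[11,12]} hit by 12; {[14,16],[12,18]} hit by 16; {[18,19]} hit by 19; {[20,21]} hit by 21.
Points: 2, 4, 8, 12, 16, 19, 21 (7 total).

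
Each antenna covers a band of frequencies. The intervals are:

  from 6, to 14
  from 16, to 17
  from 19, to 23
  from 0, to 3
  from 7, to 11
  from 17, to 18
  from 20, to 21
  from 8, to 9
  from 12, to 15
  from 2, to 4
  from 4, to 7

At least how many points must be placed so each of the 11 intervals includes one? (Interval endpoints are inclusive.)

By right end: [0,3]  [2,4]  [4,7]  [8,9]  [7,11]  [6,14]  [12,15]  [16,17]  [17,18]  [20,21]  [19,23]
[0,3] uncovered → point at 3; [4,7] uncovered → point at 7; [8,9] uncovered → point at 9; [12,15] uncovered → point at 15; [16,17] uncovered → point at 17; [20,21] uncovered → point at 21.
Points: 3, 7, 9, 15, 17, 21 (6 total).

6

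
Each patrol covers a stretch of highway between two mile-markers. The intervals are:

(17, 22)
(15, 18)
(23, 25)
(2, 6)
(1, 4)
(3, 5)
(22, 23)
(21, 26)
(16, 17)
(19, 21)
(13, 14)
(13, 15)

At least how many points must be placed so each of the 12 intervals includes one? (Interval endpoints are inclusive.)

5

By right end: [1,4]  [3,5]  [2,6]  [13,14]  [13,15]  [16,17]  [15,18]  [19,21]  [17,22]  [22,23]  [23,25]  [21,26]
[1,4] uncovered → point at 4; [13,14] uncovered → point at 14; [16,17] uncovered → point at 17; [19,21] uncovered → point at 21; [22,23] uncovered → point at 23.
Points: 4, 14, 17, 21, 23 (5 total).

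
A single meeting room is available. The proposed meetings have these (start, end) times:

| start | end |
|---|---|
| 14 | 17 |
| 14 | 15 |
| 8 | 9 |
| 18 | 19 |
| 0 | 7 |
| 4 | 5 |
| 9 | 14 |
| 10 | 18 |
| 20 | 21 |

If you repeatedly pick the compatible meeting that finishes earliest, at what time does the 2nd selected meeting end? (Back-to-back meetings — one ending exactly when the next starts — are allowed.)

Sorted by end: (4,5)  (0,7)  (8,9)  (9,14)  (14,15)  (14,17)  (10,18)  (18,19)  (20,21)
take (4,5); take (8,9); take (9,14); take (14,15); skip (10,18); take (18,19); take (20,21).
Selected: (4,5) (8,9) (9,14) (14,15) (18,19) (20,21)

9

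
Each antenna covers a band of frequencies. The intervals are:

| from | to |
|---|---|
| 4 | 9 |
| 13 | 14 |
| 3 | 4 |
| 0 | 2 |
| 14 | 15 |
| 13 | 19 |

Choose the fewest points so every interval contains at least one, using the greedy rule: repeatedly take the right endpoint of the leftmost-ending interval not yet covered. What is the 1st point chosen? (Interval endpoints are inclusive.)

2

Sorted: [0,2] [3,4] [4,9] [13,14] [14,15] [13,19]
{[0,2]} hit by 2; {[3,4],[4,9]} hit by 4; {[13,14],[14,15],[13,19]} hit by 14.
Points: 2, 4, 14 (3 total).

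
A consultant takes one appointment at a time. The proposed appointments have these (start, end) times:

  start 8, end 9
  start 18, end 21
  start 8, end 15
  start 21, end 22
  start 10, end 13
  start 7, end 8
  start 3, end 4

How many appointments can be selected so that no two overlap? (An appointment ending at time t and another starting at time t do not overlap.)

6

By end time: (3,4), (7,8), (8,9), (10,13), (8,15), (18,21), (21,22).
Pick (3,4); next start ≥ 4 → (7,8); next start ≥ 8 → (8,9); next start ≥ 9 → (10,13); next start ≥ 13 → (18,21); next start ≥ 21 → (21,22).
Selected 6 appointments.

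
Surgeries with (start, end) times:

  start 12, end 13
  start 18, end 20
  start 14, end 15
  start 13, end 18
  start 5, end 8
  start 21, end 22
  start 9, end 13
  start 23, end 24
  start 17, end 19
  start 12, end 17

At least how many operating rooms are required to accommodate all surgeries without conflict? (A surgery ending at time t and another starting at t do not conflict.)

3

Count concurrent intervals with a sweep; the peak is the room count.
Events (time:±→running): 5:+→1 8:-→0 9:+→1 12:+→2 12:+→3 … peak 3.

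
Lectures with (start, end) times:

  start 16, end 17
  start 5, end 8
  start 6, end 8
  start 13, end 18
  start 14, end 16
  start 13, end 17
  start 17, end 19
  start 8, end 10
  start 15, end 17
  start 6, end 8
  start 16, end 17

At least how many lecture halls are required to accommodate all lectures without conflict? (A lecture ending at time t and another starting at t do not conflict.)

5

Events (time:±→running): 5:+→1 6:+→2 6:+→3 8:-→2 8:-→1 8:-→0 8:+→1 10:-→0 13:+→1 13:+→2 14:+→3 15:+→4 16:-→3 16:+→4 16:+→5 … peak 5.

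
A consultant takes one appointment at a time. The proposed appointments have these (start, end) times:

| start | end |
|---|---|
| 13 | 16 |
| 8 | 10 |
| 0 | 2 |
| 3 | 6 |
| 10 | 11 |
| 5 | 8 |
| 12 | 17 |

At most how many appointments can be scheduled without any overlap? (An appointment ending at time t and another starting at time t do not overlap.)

Sorted by end: (0,2)  (3,6)  (5,8)  (8,10)  (10,11)  (13,16)  (12,17)
take (0,2); take (3,6); skip (5,8); take (8,10); take (10,11); take (13,16).
Selected 5 appointments.

5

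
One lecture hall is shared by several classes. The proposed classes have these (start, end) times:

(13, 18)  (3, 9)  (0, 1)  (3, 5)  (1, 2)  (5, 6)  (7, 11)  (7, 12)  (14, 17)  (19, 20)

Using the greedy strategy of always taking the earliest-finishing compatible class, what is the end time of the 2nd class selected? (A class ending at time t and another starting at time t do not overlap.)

Order by finish time; keep every interval that doesn't clash with the previous kept one.
By end time: (0,1), (1,2), (3,5), (5,6), (3,9), (7,11), (7,12), (14,17), (13,18), (19,20).
Pick (0,1); next start ≥ 1 → (1,2); next start ≥ 2 → (3,5); next start ≥ 5 → (5,6); next start ≥ 6 → (7,11); next start ≥ 11 → (14,17); next start ≥ 17 → (19,20).
Selected: (0,1) (1,2) (3,5) (5,6) (7,11) (14,17) (19,20)

2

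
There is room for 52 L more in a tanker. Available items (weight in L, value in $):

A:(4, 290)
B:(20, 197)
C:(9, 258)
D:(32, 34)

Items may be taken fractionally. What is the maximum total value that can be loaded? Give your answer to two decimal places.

765.19

Ratios (sorted): A 72.50, C 28.67, B 9.85, D 1.06
take A (4 @ 290); take C (9 @ 258); take B (20 @ 197); take 19/32 of D → 20.19. Capacity used 52/52.
Total value = 765.19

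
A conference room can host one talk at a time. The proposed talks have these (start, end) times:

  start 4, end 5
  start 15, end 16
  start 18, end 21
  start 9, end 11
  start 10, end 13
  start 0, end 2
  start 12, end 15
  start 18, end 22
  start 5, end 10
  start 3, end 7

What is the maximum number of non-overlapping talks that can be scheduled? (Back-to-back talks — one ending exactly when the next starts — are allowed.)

6

By end time: (0,2), (4,5), (3,7), (5,10), (9,11), (10,13), (12,15), (15,16), (18,21), (18,22).
Pick (0,2); next start ≥ 2 → (4,5); next start ≥ 5 → (5,10); next start ≥ 10 → (10,13); next start ≥ 13 → (15,16); next start ≥ 16 → (18,21).
Selected 6 talks.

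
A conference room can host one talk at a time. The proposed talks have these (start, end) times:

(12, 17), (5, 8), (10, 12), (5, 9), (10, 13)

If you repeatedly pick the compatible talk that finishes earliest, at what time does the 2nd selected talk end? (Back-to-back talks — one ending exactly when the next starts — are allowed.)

12

By end time: (5,8), (5,9), (10,12), (10,13), (12,17).
Pick (5,8); next start ≥ 8 → (10,12); next start ≥ 12 → (12,17).
Selected: (5,8) (10,12) (12,17)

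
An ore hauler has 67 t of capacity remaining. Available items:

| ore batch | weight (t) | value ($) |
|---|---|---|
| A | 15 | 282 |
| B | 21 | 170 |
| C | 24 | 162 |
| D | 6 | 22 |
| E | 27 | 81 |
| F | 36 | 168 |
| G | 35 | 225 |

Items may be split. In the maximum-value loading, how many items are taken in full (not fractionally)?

3

Ratios (sorted): A 18.80, B 8.10, C 6.75, G 6.43, F 4.67, D 3.67, E 3.00
take A (15 @ 282); take B (21 @ 170); take C (24 @ 162); take 7/35 of G → 45.00. Capacity used 67/67.
3 item(s) taken whole; one partial (take 7/35 of G).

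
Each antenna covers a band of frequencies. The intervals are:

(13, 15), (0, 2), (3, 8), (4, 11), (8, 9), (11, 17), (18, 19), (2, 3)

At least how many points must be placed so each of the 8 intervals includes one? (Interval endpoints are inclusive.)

By right end: [0,2]  [2,3]  [3,8]  [8,9]  [4,11]  [13,15]  [11,17]  [18,19]
[0,2] uncovered → point at 2; [3,8] uncovered → point at 8; [13,15] uncovered → point at 15; [18,19] uncovered → point at 19.
Points: 2, 8, 15, 19 (4 total).

4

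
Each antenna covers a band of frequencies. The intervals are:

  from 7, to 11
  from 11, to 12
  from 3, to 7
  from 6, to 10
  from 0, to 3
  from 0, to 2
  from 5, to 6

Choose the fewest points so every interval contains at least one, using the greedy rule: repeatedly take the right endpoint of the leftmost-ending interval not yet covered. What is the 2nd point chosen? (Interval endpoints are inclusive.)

Sort by right endpoint; whenever an interval is uncovered, place a point at its right end.
By right end: [0,2]  [0,3]  [5,6]  [3,7]  [6,10]  [7,11]  [11,12]
[0,2] uncovered → point at 2; [5,6] uncovered → point at 6; [7,11] uncovered → point at 11.
Points: 2, 6, 11 (3 total).

6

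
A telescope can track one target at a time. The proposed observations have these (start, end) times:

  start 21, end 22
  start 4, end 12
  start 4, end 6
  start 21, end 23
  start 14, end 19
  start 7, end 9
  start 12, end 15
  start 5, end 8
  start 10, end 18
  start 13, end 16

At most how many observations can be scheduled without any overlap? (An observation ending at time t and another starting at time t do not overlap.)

Order by finish time; keep every interval that doesn't clash with the previous kept one.
By end time: (4,6), (5,8), (7,9), (4,12), (12,15), (13,16), (10,18), (14,19), (21,22), (21,23).
Pick (4,6); next start ≥ 6 → (7,9); next start ≥ 9 → (12,15); next start ≥ 15 → (21,22).
Selected 4 observations.

4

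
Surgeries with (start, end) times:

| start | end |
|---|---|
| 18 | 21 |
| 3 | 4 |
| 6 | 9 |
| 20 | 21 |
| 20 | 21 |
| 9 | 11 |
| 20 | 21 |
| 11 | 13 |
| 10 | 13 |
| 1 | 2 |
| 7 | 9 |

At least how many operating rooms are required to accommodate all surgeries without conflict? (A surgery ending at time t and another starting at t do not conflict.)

Count concurrent intervals with a sweep; the peak is the room count.
Events (time:±→running): 1:+→1 2:-→0 3:+→1 4:-→0 6:+→1 7:+→2 9:-→1 9:-→0 9:+→1 10:+→2 11:-→1 11:+→2 13:-→1 13:-→0 18:+→1 20:+→2 20:+→3 20:+→4 … peak 4.

4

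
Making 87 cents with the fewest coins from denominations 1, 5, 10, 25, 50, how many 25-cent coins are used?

1

87 − 1×50→37 − 1×25→12 − 1×10→2 − 2×1→0
Count of 25: 1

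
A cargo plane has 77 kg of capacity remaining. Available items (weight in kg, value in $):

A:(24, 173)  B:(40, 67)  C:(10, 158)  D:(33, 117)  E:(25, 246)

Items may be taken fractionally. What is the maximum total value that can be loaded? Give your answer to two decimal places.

Greedy by value/weight ratio, highest first.
Ratios (sorted): C 15.80, E 9.84, A 7.21, D 3.55, B 1.68
take C (10 @ 158); take E (25 @ 246); take A (24 @ 173); take 18/33 of D → 63.82. Capacity used 77/77.
Total value = 640.82

640.82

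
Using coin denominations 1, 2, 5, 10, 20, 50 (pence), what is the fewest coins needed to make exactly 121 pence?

121 = 2×50 + 1×20 + 1×1
Total coins = 2 + 1 + 1 = 4

4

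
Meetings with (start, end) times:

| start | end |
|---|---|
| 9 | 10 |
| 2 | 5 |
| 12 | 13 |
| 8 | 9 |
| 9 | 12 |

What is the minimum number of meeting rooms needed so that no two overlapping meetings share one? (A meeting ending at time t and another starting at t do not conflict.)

starts: [2, 8, 9, 9, 12]
ends:   [5, 9, 10, 12, 13]
s2→1 e5→0 s8→1 e9→0 s9→1 s9→2  — peak 2.

2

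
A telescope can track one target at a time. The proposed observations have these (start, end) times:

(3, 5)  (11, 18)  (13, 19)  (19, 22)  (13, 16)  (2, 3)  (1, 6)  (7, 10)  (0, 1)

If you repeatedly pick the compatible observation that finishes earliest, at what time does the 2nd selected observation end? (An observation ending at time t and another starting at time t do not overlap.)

Sort by end time and greedily take each interval whose start is ≥ the last chosen end.
Sorted by end: (0,1)  (2,3)  (3,5)  (1,6)  (7,10)  (13,16)  (11,18)  (13,19)  (19,22)
take (0,1); take (2,3); take (3,5); take (7,10); take (13,16); skip (11,18); take (19,22).
Selected: (0,1) (2,3) (3,5) (7,10) (13,16) (19,22)

3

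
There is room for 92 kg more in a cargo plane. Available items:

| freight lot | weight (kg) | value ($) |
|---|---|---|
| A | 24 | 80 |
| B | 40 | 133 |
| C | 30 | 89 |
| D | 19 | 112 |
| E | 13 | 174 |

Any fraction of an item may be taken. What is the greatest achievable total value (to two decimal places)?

Greedy by value/weight ratio, highest first.
Order: E (174/13=13.38) > D (112/19=5.89) > A (80/24=3.33) > B (133/40=3.33) > C (89/30=2.97)
Fill: take E (13 @ 174) → take D (19 @ 112) → take A (24 @ 80) → take 36/40 of B → 119.70; 92/92 used.
Total value = 485.70

485.70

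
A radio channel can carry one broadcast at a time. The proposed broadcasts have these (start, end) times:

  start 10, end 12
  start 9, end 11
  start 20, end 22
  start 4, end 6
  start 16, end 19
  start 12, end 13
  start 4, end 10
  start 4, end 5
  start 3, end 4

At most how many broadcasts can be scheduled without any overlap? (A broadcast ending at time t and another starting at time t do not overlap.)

6

Sort by end time and greedily take each interval whose start is ≥ the last chosen end.
By end time: (3,4), (4,5), (4,6), (4,10), (9,11), (10,12), (12,13), (16,19), (20,22).
Pick (3,4); next start ≥ 4 → (4,5); next start ≥ 5 → (9,11); next start ≥ 11 → (12,13); next start ≥ 13 → (16,19); next start ≥ 19 → (20,22).
Selected 6 broadcasts.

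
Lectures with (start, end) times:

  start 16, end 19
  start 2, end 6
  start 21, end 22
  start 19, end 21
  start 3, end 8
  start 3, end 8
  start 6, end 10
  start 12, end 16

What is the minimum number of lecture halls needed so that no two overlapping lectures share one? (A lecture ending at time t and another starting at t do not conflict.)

3

The answer is the maximum number of intervals overlapping at any instant.
Events (time:±→running): 2:+→1 3:+→2 3:+→3 … peak 3.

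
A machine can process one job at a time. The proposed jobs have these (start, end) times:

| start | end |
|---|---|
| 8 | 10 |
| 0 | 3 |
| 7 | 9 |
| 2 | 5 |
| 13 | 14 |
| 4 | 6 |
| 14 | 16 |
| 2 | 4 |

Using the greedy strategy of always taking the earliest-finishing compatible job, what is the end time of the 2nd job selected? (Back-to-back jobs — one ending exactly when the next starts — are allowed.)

6

By end time: (0,3), (2,4), (2,5), (4,6), (7,9), (8,10), (13,14), (14,16).
Pick (0,3); next start ≥ 3 → (4,6); next start ≥ 6 → (7,9); next start ≥ 9 → (13,14); next start ≥ 14 → (14,16).
Selected: (0,3) (4,6) (7,9) (13,14) (14,16)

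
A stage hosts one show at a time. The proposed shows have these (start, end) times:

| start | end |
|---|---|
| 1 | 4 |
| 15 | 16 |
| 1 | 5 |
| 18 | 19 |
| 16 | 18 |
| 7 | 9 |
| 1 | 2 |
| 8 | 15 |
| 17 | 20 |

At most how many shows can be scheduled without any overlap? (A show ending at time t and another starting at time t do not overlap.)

5

Sort by end time and greedily take each interval whose start is ≥ the last chosen end.
Sorted by end: (1,2)  (1,4)  (1,5)  (7,9)  (8,15)  (15,16)  (16,18)  (18,19)  (17,20)
take (1,2); skip (1,4); take (7,9); take (15,16); take (16,18); take (18,19); skip (17,20).
Selected 5 shows.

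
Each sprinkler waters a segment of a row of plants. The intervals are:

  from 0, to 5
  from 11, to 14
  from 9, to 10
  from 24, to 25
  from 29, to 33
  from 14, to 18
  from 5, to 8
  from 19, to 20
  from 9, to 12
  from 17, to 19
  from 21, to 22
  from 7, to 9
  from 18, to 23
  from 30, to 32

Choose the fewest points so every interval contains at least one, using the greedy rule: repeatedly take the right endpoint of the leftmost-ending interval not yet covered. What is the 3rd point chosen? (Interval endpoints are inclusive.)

Sorted: [0,5] [5,8] [7,9] [9,10] [9,12] [11,14] [14,18] [17,19] [19,20] [21,22] [18,23] [24,25] [30,32] [29,33]
{[0,5],[5,8]} hit by 5; {[7,9],[9,10],[9,12]} hit by 9; {[11,14],[14,18]} hit by 14; {[17,19],[19,20]} hit by 19; {[21,22],[18,23]} hit by 22; {[24,25]} hit by 25; {[30,32],[29,33]} hit by 32.
Points: 5, 9, 14, 19, 22, 25, 32 (7 total).

14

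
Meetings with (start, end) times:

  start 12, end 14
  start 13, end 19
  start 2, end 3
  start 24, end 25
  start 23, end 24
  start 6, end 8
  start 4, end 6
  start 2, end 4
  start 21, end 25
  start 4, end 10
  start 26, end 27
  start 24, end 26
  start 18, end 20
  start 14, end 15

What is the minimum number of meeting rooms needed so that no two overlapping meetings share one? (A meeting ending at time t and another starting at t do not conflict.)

Count concurrent intervals with a sweep; the peak is the room count.
Events (time:±→running): 2:+→1 2:+→2 3:-→1 4:-→0 4:+→1 4:+→2 6:-→1 6:+→2 8:-→1 10:-→0 12:+→1 13:+→2 14:-→1 14:+→2 15:-→1 18:+→2 19:-→1 20:-→0 21:+→1 23:+→2 24:-→1 24:+→2 24:+→3 … peak 3.

3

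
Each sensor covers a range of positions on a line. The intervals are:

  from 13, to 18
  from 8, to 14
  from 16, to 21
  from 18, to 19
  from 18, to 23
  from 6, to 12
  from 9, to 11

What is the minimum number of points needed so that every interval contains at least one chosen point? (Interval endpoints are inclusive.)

2

Process intervals by earliest right end; each time one isn't hit yet, stab at its right endpoint.
By right end: [9,11]  [6,12]  [8,14]  [13,18]  [18,19]  [16,21]  [18,23]
[9,11] uncovered → point at 11; [13,18] uncovered → point at 18.
Points: 11, 18 (2 total).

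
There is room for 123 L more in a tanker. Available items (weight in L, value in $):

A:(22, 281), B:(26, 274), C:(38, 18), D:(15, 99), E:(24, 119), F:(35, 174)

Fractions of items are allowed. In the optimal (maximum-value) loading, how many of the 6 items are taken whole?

Order: A (281/22=12.77) > B (274/26=10.54) > D (99/15=6.60) > F (174/35=4.97) > E (119/24=4.96) > C (18/38=0.47)
Fill: take A (22 @ 281) → take B (26 @ 274) → take D (15 @ 99) → take F (35 @ 174) → take E (24 @ 119) → take 1/38 of C → 0.47; 123/123 used.
5 item(s) taken whole; one partial (take 1/38 of C).

5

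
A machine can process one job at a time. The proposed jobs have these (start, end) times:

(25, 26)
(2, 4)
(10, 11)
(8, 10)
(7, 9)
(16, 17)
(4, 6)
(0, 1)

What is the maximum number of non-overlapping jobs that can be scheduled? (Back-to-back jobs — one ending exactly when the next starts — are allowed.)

Order by finish time; keep every interval that doesn't clash with the previous kept one.
By end time: (0,1), (2,4), (4,6), (7,9), (8,10), (10,11), (16,17), (25,26).
Pick (0,1); next start ≥ 1 → (2,4); next start ≥ 4 → (4,6); next start ≥ 6 → (7,9); next start ≥ 9 → (10,11); next start ≥ 11 → (16,17); next start ≥ 17 → (25,26).
Selected 7 jobs.

7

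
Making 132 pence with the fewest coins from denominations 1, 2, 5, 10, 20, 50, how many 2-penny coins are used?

132 = 2×50 + 1×20 + 1×10 + 1×2
Count of 2: 1

1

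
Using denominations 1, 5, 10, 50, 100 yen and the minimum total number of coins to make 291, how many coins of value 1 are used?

1

Use the largest denomination that fits, subtract, and repeat.
291 = 2×100 + 1×50 + 4×10 + 1×1
Count of 1: 1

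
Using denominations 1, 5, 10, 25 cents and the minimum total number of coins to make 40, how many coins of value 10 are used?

Greedy: take as many of the largest coin as possible, then repeat with the remainder.
40 − 1×25→15 − 1×10→5 − 1×5→0
Count of 10: 1

1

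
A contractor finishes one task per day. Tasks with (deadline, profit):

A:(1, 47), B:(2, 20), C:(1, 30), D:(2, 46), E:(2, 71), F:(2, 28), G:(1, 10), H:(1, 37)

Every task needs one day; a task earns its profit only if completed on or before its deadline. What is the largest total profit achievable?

118

Sort by profit descending; place each in the latest free slot ≤ its deadline.
By profit: E(d2,71), A(d1,47), D(d2,46), H(d1,37), C(d1,30), F(d2,28), B(d2,20), G(d1,10)
E→slot 2; A→slot 1; D skipped; H skipped; C skipped; F skipped; B skipped; G skipped.
Profit = 47 + 71 = 118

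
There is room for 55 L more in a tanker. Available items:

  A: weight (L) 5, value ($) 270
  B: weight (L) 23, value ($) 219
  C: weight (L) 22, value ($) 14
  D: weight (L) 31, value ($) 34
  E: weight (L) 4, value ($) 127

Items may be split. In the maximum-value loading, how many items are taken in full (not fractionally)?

3

Order: A (270/5=54.00) > E (127/4=31.75) > B (219/23=9.52) > D (34/31=1.10) > C (14/22=0.64)
Fill: take A (5 @ 270) → take E (4 @ 127) → take B (23 @ 219) → take 23/31 of D → 25.23; 55/55 used.
3 item(s) taken whole; one partial (take 23/31 of D).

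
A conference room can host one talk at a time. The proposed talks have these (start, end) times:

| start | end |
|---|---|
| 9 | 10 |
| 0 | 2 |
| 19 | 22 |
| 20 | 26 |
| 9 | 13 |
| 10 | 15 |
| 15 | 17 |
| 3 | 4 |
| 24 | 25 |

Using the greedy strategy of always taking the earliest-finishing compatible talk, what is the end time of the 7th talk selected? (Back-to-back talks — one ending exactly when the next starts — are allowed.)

25

Order by finish time; keep every interval that doesn't clash with the previous kept one.
Sorted by end: (0,2)  (3,4)  (9,10)  (9,13)  (10,15)  (15,17)  (19,22)  (24,25)  (20,26)
take (0,2); take (3,4); take (9,10); skip (9,13); take (10,15); take (15,17); take (19,22); take (24,25).
Selected: (0,2) (3,4) (9,10) (10,15) (15,17) (19,22) (24,25)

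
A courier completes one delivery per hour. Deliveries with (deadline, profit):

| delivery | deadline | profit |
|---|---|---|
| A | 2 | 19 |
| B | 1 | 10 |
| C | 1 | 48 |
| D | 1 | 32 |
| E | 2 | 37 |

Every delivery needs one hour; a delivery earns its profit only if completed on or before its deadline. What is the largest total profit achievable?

By profit: C(d1,48), E(d2,37), D(d1,32), A(d2,19), B(d1,10)
C→slot 1; E→slot 2; D skipped; A skipped; B skipped.
Profit = 48 + 37 = 85

85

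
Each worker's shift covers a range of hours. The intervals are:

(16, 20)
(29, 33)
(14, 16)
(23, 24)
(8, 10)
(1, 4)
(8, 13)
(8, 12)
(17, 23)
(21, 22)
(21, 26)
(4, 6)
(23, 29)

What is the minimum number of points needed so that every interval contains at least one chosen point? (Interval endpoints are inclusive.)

Process intervals by earliest right end; each time one isn't hit yet, stab at its right endpoint.
Sorted: [1,4] [4,6] [8,10] [8,12] [8,13] [14,16] [16,20] [21,22] [17,23] [23,24] [21,26] [23,29] [29,33]
{[1,4],[4,6]} hit by 4; {[8,10],[8,12],[8,13]} hit by 10; {[14,16],[16,20]} hit by 16; {[21,22],[17,23]} hit by 22; {[23,24],[21,26],[23,29]} hit by 24; {[29,33]} hit by 33.
Points: 4, 10, 16, 22, 24, 33 (6 total).

6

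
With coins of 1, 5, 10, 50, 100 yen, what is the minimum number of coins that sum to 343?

10

343 = 3×100 + 4×10 + 3×1
Total coins = 3 + 4 + 3 = 10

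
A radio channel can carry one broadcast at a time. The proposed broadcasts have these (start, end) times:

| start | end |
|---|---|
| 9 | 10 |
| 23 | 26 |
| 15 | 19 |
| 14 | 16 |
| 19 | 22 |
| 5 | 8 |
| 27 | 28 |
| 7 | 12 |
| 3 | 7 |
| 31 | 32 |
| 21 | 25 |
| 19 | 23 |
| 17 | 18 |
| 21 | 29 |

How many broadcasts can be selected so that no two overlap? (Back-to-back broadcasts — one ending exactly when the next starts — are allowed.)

8

Greedy by earliest finish: after sorting by end time, pick each interval compatible with the last pick.
By end time: (3,7), (5,8), (9,10), (7,12), (14,16), (17,18), (15,19), (19,22), (19,23), (21,25), (23,26), (27,28), (21,29), (31,32).
Pick (3,7); next start ≥ 7 → (9,10); next start ≥ 10 → (14,16); next start ≥ 16 → (17,18); next start ≥ 18 → (19,22); next start ≥ 22 → (23,26); next start ≥ 26 → (27,28); next start ≥ 28 → (31,32).
Selected 8 broadcasts.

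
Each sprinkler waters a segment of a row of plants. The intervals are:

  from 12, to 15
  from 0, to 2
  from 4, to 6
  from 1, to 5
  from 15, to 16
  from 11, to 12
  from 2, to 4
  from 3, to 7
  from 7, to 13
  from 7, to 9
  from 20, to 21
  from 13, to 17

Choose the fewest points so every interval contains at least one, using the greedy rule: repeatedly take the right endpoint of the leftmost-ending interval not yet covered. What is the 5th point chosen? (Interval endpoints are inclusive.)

Sorted: [0,2] [2,4] [1,5] [4,6] [3,7] [7,9] [11,12] [7,13] [12,15] [15,16] [13,17] [20,21]
{[0,2],[2,4],[1,5]} hit by 2; {[4,6],[3,7]} hit by 6; {[7,9]} hit by 9; {[11,12],[7,13],[12,15]} hit by 12; {[15,16],[13,17]} hit by 16; {[20,21]} hit by 21.
Points: 2, 6, 9, 12, 16, 21 (6 total).

16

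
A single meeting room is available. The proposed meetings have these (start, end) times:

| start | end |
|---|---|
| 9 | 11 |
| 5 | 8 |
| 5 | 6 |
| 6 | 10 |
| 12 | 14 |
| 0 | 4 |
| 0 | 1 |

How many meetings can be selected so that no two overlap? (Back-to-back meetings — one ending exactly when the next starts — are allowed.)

4

Order by finish time; keep every interval that doesn't clash with the previous kept one.
By end time: (0,1), (0,4), (5,6), (5,8), (6,10), (9,11), (12,14).
Pick (0,1); next start ≥ 1 → (5,6); next start ≥ 6 → (6,10); next start ≥ 10 → (12,14).
Selected 4 meetings.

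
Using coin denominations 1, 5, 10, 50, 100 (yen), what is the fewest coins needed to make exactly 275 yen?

Use the largest denomination that fits, subtract, and repeat.
275 − 2×100→75 − 1×50→25 − 2×10→5 − 1×5→0
Total coins = 2 + 1 + 2 + 1 = 6

6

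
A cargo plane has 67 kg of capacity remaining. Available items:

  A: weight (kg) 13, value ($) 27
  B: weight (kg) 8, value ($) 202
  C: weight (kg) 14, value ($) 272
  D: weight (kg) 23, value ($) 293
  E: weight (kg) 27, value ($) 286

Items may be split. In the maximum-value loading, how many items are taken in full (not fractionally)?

Sort by value per unit weight and fill in that order.
Ratios (sorted): B 25.25, C 19.43, D 12.74, E 10.59, A 2.08
take B (8 @ 202); take C (14 @ 272); take D (23 @ 293); take 22/27 of E → 233.04. Capacity used 67/67.
3 item(s) taken whole; one partial (take 22/27 of E).

3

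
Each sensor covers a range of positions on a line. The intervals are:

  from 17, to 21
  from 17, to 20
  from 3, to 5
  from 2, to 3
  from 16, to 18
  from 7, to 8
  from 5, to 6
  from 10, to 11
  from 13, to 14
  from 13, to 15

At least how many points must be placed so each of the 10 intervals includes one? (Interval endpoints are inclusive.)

6

Sort by right endpoint; whenever an interval is uncovered, place a point at its right end.
By right end: [2,3]  [3,5]  [5,6]  [7,8]  [10,11]  [13,14]  [13,15]  [16,18]  [17,20]  [17,21]
[2,3] uncovered → point at 3; [5,6] uncovered → point at 6; [7,8] uncovered → point at 8; [10,11] uncovered → point at 11; [13,14] uncovered → point at 14; [16,18] uncovered → point at 18.
Points: 3, 6, 8, 11, 14, 18 (6 total).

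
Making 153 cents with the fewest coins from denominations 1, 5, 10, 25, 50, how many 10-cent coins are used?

Use the largest denomination that fits, subtract, and repeat.
153 = 3×50 + 3×1
Count of 10: 0

0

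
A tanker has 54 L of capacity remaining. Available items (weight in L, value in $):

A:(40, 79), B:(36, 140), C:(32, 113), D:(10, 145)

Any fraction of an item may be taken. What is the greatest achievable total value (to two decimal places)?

313.25

Ratios (sorted): D 14.50, B 3.89, C 3.53, A 1.98
take D (10 @ 145); take B (36 @ 140); take 8/32 of C → 28.25. Capacity used 54/54.
Total value = 313.25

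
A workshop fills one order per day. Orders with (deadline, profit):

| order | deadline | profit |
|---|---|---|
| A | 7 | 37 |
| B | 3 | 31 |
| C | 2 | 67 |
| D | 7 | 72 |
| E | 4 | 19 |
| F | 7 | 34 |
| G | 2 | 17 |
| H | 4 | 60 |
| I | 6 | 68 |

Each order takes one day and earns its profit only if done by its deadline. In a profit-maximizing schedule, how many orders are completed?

Sort by profit descending; place each in the latest free slot ≤ its deadline.
Profit order: D=72 I=68 C=67 H=60 A=37 F=34 B=31 E=19 G=17
Assign: D→slot 7, I→slot 6, C→slot 2, H→slot 4, A→slot 5, F→slot 3, B→slot 1, E skipped, G skipped.
Slots: [1:B] [2:C] [3:F] [4:H] [5:A] [6:I] [7:D]
7 of 9 scheduled.

7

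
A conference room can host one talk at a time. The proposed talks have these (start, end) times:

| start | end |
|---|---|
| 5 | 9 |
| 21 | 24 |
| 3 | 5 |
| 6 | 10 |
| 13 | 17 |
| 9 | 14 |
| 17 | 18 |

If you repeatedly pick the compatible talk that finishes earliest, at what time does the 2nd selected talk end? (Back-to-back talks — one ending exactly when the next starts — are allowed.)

9

Greedy by earliest finish: after sorting by end time, pick each interval compatible with the last pick.
Sorted by end: (3,5)  (5,9)  (6,10)  (9,14)  (13,17)  (17,18)  (21,24)
take (3,5); take (5,9); take (9,14); skip (13,17); take (17,18); take (21,24).
Selected: (3,5) (5,9) (9,14) (17,18) (21,24)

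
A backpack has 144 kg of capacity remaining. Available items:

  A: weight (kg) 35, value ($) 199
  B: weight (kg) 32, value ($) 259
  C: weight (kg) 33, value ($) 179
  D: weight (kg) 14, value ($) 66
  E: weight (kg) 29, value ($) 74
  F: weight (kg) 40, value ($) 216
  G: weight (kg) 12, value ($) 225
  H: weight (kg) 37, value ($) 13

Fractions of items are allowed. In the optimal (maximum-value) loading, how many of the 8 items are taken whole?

4

Ratios (sorted): G 18.75, B 8.09, A 5.69, C 5.42, F 5.40, D 4.71, E 2.55, H 0.35
take G (12 @ 225); take B (32 @ 259); take A (35 @ 199); take C (33 @ 179); take 32/40 of F → 172.80. Capacity used 144/144.
4 item(s) taken whole; one partial (take 32/40 of F).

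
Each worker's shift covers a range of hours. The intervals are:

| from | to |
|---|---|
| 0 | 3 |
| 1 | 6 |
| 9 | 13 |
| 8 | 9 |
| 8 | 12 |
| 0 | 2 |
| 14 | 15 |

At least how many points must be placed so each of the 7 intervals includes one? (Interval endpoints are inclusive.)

3

Sorted: [0,2] [0,3] [1,6] [8,9] [8,12] [9,13] [14,15]
{[0,2],[0,3],[1,6]} hit by 2; {[8,9],[8,12],[9,13]} hit by 9; {[14,15]} hit by 15.
Points: 2, 9, 15 (3 total).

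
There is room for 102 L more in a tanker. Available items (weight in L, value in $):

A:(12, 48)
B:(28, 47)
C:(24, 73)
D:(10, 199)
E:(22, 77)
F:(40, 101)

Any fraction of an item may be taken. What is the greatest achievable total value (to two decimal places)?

482.85

Order: D (199/10=19.90) > A (48/12=4.00) > E (77/22=3.50) > C (73/24=3.04) > F (101/40=2.52) > B (47/28=1.68)
Fill: take D (10 @ 199) → take A (12 @ 48) → take E (22 @ 77) → take C (24 @ 73) → take 34/40 of F → 85.85; 102/102 used.
Total value = 482.85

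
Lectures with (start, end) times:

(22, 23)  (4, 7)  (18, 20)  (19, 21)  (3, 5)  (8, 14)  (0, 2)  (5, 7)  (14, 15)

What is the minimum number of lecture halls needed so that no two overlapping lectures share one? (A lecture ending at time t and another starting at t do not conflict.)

2

Count concurrent intervals with a sweep; the peak is the room count.
starts: [0, 3, 4, 5, 8, 14, 18, 19, 22]
ends:   [2, 5, 7, 7, 14, 15, 20, 21, 23]
s0→1 e2→0 s3→1 s4→2  — peak 2.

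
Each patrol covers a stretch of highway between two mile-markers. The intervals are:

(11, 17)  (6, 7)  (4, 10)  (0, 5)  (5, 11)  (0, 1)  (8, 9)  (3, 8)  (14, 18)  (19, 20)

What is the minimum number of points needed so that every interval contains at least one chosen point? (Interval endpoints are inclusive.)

5

Sort by right endpoint; whenever an interval is uncovered, place a point at its right end.
By right end: [0,1]  [0,5]  [6,7]  [3,8]  [8,9]  [4,10]  [5,11]  [11,17]  [14,18]  [19,20]
[0,1] uncovered → point at 1; [6,7] uncovered → point at 7; [8,9] uncovered → point at 9; [11,17] uncovered → point at 17; [19,20] uncovered → point at 20.
Points: 1, 7, 9, 17, 20 (5 total).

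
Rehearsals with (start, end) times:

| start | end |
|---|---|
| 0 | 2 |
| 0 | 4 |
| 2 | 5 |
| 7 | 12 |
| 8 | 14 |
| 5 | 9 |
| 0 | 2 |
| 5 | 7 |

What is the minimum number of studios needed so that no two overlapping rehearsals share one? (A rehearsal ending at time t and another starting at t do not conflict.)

Events (time:±→running): 0:+→1 0:+→2 0:+→3 … peak 3.

3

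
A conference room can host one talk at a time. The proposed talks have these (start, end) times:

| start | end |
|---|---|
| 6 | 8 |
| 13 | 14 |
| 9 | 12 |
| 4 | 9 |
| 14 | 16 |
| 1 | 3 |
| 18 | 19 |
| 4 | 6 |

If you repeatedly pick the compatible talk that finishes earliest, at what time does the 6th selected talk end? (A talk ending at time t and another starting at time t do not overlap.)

By end time: (1,3), (4,6), (6,8), (4,9), (9,12), (13,14), (14,16), (18,19).
Pick (1,3); next start ≥ 3 → (4,6); next start ≥ 6 → (6,8); next start ≥ 8 → (9,12); next start ≥ 12 → (13,14); next start ≥ 14 → (14,16); next start ≥ 16 → (18,19).
Selected: (1,3) (4,6) (6,8) (9,12) (13,14) (14,16) (18,19)

16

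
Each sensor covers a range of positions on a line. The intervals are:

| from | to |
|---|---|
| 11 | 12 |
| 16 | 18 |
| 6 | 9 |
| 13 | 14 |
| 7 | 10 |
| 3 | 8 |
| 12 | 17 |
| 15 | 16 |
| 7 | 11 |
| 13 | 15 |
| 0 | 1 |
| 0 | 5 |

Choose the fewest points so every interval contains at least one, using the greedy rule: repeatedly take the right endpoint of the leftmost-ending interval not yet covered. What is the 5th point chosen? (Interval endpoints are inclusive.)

16

Sort by right endpoint; whenever an interval is uncovered, place a point at its right end.
By right end: [0,1]  [0,5]  [3,8]  [6,9]  [7,10]  [7,11]  [11,12]  [13,14]  [13,15]  [15,16]  [12,17]  [16,18]
[0,1] uncovered → point at 1; [3,8] uncovered → point at 8; [11,12] uncovered → point at 12; [13,14] uncovered → point at 14; [15,16] uncovered → point at 16.
Points: 1, 8, 12, 14, 16 (5 total).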